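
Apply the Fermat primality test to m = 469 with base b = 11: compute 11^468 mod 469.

11^1 ≡ 11 (mod 469)
11^2 ≡ 11^2 = 121 ≡ 121 (mod 469)
11^4 ≡ 121^2 = 14641 ≡ 102 (mod 469)
11^8 ≡ 102^2 = 10404 ≡ 86 (mod 469)
11^16 ≡ 86^2 = 7396 ≡ 361 (mod 469)
11^32 ≡ 361^2 = 130321 ≡ 408 (mod 469)
11^64 ≡ 408^2 = 166464 ≡ 438 (mod 469)
11^128 ≡ 438^2 = 191844 ≡ 23 (mod 469)
11^256 ≡ 23^2 = 529 ≡ 60 (mod 469)
468 = 256 + 128 + 64 + 16 + 4 in binary powers of 2.
So 11^468 ≡ 60 · 23 · 438 · 361 · 102 ≡ 148 (mod 469).
Since 148 ≠ 1, base 11 is a Fermat witness: 469 is composite.

148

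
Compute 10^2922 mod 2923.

38

10^1 ≡ 10 (mod 2923)
10^2 ≡ 10^2 = 100 ≡ 100 (mod 2923)
10^4 ≡ 100^2 = 10000 ≡ 1231 (mod 2923)
10^8 ≡ 1231^2 = 1515361 ≡ 1247 (mod 2923)
10^16 ≡ 1247^2 = 1555009 ≡ 2896 (mod 2923)
10^32 ≡ 2896^2 = 8386816 ≡ 729 (mod 2923)
10^64 ≡ 729^2 = 531441 ≡ 2378 (mod 2923)
10^128 ≡ 2378^2 = 5654884 ≡ 1802 (mod 2923)
10^256 ≡ 1802^2 = 3247204 ≡ 2674 (mod 2923)
10^512 ≡ 2674^2 = 7150276 ≡ 618 (mod 2923)
10^1024 ≡ 618^2 = 381924 ≡ 1934 (mod 2923)
10^2048 ≡ 1934^2 = 3740356 ≡ 1839 (mod 2923)
2922 = 2048 + 512 + 256 + 64 + 32 + 8 + 2 in binary powers of 2.
So 10^2922 ≡ 1839 · 618 · 2674 · 2378 · 729 · 1247 · 100 ≡ 38 (mod 2923).
Since 38 ≠ 1, base 10 is a Fermat witness: 2923 is composite.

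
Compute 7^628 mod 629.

7^1 ≡ 7 (mod 629)
7^2 ≡ 7^2 = 49 ≡ 49 (mod 629)
7^4 ≡ 49^2 = 2401 ≡ 514 (mod 629)
7^8 ≡ 514^2 = 264196 ≡ 16 (mod 629)
7^16 ≡ 16^2 = 256 ≡ 256 (mod 629)
7^32 ≡ 256^2 = 65536 ≡ 120 (mod 629)
7^64 ≡ 120^2 = 14400 ≡ 562 (mod 629)
7^128 ≡ 562^2 = 315844 ≡ 86 (mod 629)
7^256 ≡ 86^2 = 7396 ≡ 477 (mod 629)
7^512 ≡ 477^2 = 227529 ≡ 460 (mod 629)
628 = 512 + 64 + 32 + 16 + 4 in binary powers of 2.
So 7^628 ≡ 460 · 562 · 120 · 256 · 514 ≡ 293 (mod 629).
Since 293 ≠ 1, base 7 is a Fermat witness: 629 is composite.

293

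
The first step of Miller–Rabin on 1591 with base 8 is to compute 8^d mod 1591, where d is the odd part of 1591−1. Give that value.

1591 − 1 = 1590 = 2^1 · 795, so d = 795.
8^1 ≡ 8 (mod 1591)
8^2 ≡ 8^2 = 64 ≡ 64 (mod 1591)
8^4 ≡ 64^2 = 4096 ≡ 914 (mod 1591)
8^8 ≡ 914^2 = 835396 ≡ 121 (mod 1591)
8^16 ≡ 121^2 = 14641 ≡ 322 (mod 1591)
8^32 ≡ 322^2 = 103684 ≡ 269 (mod 1591)
8^64 ≡ 269^2 = 72361 ≡ 766 (mod 1591)
8^128 ≡ 766^2 = 586756 ≡ 1268 (mod 1591)
8^256 ≡ 1268^2 = 1607824 ≡ 914 (mod 1591)
8^512 ≡ 914^2 = 835396 ≡ 121 (mod 1591)
795 = 512 + 256 + 16 + 8 + 2 + 1 in binary powers of 2.
So 8^795 ≡ 121 · 914 · 322 · 121 · 64 · 8 ≡ 290 (mod 1591).
Squaring chain: 290; never reaches −1, so base 8 is a Miller–Rabin witness that 1591 is composite.

290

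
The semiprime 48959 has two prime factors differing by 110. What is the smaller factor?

Since p = q + 110, we have 48959 = q(q + 110), so q² + 110q − 48959 = 0.
Discriminant: 110² + 4·48959 = 12100 + 195836 = 207936; √207936 = 456.
q = (−110 + 456)/2 = 173, and p = q + 110 = 283.
Check: 173 · 283 = 48959.

173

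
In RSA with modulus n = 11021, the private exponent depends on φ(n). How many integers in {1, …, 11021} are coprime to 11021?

Factor: 11021 = 103 · 107.
φ(11021) = (103−1) · (107−1) = 102 · 106 = 10812.

10812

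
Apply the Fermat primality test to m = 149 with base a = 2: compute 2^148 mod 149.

1

2^1 ≡ 2 (mod 149)
2^2 ≡ 2^2 = 4 ≡ 4 (mod 149)
2^4 ≡ 4^2 = 16 ≡ 16 (mod 149)
2^8 ≡ 16^2 = 256 ≡ 107 (mod 149)
2^16 ≡ 107^2 = 11449 ≡ 125 (mod 149)
2^32 ≡ 125^2 = 15625 ≡ 129 (mod 149)
2^64 ≡ 129^2 = 16641 ≡ 102 (mod 149)
2^128 ≡ 102^2 = 10404 ≡ 123 (mod 149)
148 = 128 + 16 + 4 in binary powers of 2.
So 2^148 ≡ 123 · 125 · 16 ≡ 1 (mod 149).
Since the result is 1, base 2 gives no evidence that 149 is composite.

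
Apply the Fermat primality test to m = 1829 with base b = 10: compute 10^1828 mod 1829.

10^1 ≡ 10 (mod 1829)
10^2 ≡ 10^2 = 100 ≡ 100 (mod 1829)
10^4 ≡ 100^2 = 10000 ≡ 855 (mod 1829)
10^8 ≡ 855^2 = 731025 ≡ 1254 (mod 1829)
10^16 ≡ 1254^2 = 1572516 ≡ 1405 (mod 1829)
10^32 ≡ 1405^2 = 1974025 ≡ 534 (mod 1829)
10^64 ≡ 534^2 = 285156 ≡ 1661 (mod 1829)
10^128 ≡ 1661^2 = 2758921 ≡ 789 (mod 1829)
10^256 ≡ 789^2 = 622521 ≡ 661 (mod 1829)
10^512 ≡ 661^2 = 436921 ≡ 1619 (mod 1829)
10^1024 ≡ 1619^2 = 2621161 ≡ 204 (mod 1829)
1828 = 1024 + 512 + 256 + 32 + 4 in binary powers of 2.
So 10^1828 ≡ 204 · 1619 · 661 · 534 · 855 ≡ 226 (mod 1829).
Since 226 ≠ 1, base 10 is a Fermat witness: 1829 is composite.

226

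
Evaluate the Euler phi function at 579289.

Factor: 579289 = 41 · 71 · 199.
φ(579289) = (41−1) · (71−1) · (199−1) = 40 · 70 · 198 = 554400.

554400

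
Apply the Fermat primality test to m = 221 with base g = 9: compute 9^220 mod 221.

9^1 ≡ 9 (mod 221)
9^2 ≡ 9^2 = 81 ≡ 81 (mod 221)
9^4 ≡ 81^2 = 6561 ≡ 152 (mod 221)
9^8 ≡ 152^2 = 23104 ≡ 120 (mod 221)
9^16 ≡ 120^2 = 14400 ≡ 35 (mod 221)
9^32 ≡ 35^2 = 1225 ≡ 120 (mod 221)
9^64 ≡ 120^2 = 14400 ≡ 35 (mod 221)
9^128 ≡ 35^2 = 1225 ≡ 120 (mod 221)
220 = 128 + 64 + 16 + 8 + 4 in binary powers of 2.
So 9^220 ≡ 120 · 35 · 35 · 120 · 152 ≡ 152 (mod 221).
Since 152 ≠ 1, base 9 is a Fermat witness: 221 is composite.

152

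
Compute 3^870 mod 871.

131

3^1 ≡ 3 (mod 871)
3^2 ≡ 3^2 = 9 ≡ 9 (mod 871)
3^4 ≡ 9^2 = 81 ≡ 81 (mod 871)
3^8 ≡ 81^2 = 6561 ≡ 464 (mod 871)
3^16 ≡ 464^2 = 215296 ≡ 159 (mod 871)
3^32 ≡ 159^2 = 25281 ≡ 22 (mod 871)
3^64 ≡ 22^2 = 484 ≡ 484 (mod 871)
3^128 ≡ 484^2 = 234256 ≡ 828 (mod 871)
3^256 ≡ 828^2 = 685584 ≡ 107 (mod 871)
3^512 ≡ 107^2 = 11449 ≡ 126 (mod 871)
870 = 512 + 256 + 64 + 32 + 4 + 2 in binary powers of 2.
So 3^870 ≡ 126 · 107 · 484 · 22 · 81 · 9 ≡ 131 (mod 871).
Since 131 ≠ 1, base 3 is a Fermat witness: 871 is composite.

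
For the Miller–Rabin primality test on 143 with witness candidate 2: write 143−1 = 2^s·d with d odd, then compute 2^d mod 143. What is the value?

46

143 − 1 = 142 = 2^1 · 71, so d = 71.
2^1 ≡ 2 (mod 143)
2^2 ≡ 2^2 = 4 ≡ 4 (mod 143)
2^4 ≡ 4^2 = 16 ≡ 16 (mod 143)
2^8 ≡ 16^2 = 256 ≡ 113 (mod 143)
2^16 ≡ 113^2 = 12769 ≡ 42 (mod 143)
2^32 ≡ 42^2 = 1764 ≡ 48 (mod 143)
2^64 ≡ 48^2 = 2304 ≡ 16 (mod 143)
71 = 64 + 4 + 2 + 1 in binary powers of 2.
So 2^71 ≡ 16 · 16 · 4 · 2 ≡ 46 (mod 143).
Squaring chain: 46; never reaches −1, so base 2 is a Miller–Rabin witness that 143 is composite.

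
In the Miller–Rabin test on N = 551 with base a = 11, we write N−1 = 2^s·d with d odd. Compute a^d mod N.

520

551 − 1 = 550 = 2^1 · 275, so d = 275.
11^1 ≡ 11 (mod 551)
11^2 ≡ 11^2 = 121 ≡ 121 (mod 551)
11^4 ≡ 121^2 = 14641 ≡ 315 (mod 551)
11^8 ≡ 315^2 = 99225 ≡ 45 (mod 551)
11^16 ≡ 45^2 = 2025 ≡ 372 (mod 551)
11^32 ≡ 372^2 = 138384 ≡ 83 (mod 551)
11^64 ≡ 83^2 = 6889 ≡ 277 (mod 551)
11^128 ≡ 277^2 = 76729 ≡ 140 (mod 551)
11^256 ≡ 140^2 = 19600 ≡ 315 (mod 551)
275 = 256 + 16 + 2 + 1 in binary powers of 2.
So 11^275 ≡ 315 · 372 · 121 · 11 ≡ 520 (mod 551).
Squaring chain: 520; never reaches −1, so base 11 is a Miller–Rabin witness that 551 is composite.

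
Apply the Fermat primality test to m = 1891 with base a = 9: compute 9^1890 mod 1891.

1

9^1 ≡ 9 (mod 1891)
9^2 ≡ 9^2 = 81 ≡ 81 (mod 1891)
9^4 ≡ 81^2 = 6561 ≡ 888 (mod 1891)
9^8 ≡ 888^2 = 788544 ≡ 1888 (mod 1891)
9^16 ≡ 1888^2 = 3564544 ≡ 9 (mod 1891)
9^32 ≡ 9^2 = 81 ≡ 81 (mod 1891)
9^64 ≡ 81^2 = 6561 ≡ 888 (mod 1891)
9^128 ≡ 888^2 = 788544 ≡ 1888 (mod 1891)
9^256 ≡ 1888^2 = 3564544 ≡ 9 (mod 1891)
9^512 ≡ 9^2 = 81 ≡ 81 (mod 1891)
9^1024 ≡ 81^2 = 6561 ≡ 888 (mod 1891)
1890 = 1024 + 512 + 256 + 64 + 32 + 2 in binary powers of 2.
So 9^1890 ≡ 888 · 81 · 9 · 888 · 81 · 81 ≡ 1 (mod 1891).
Since the result is 1, base 9 gives no evidence that 1891 is composite.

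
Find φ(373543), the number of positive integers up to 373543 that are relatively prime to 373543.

Factor: 373543 = 23 · 109 · 149.
φ(373543) = (23−1) · (109−1) · (149−1) = 22 · 108 · 148 = 351648.

351648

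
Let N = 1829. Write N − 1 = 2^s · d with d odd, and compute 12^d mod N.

1543

1829 − 1 = 1828 = 2^2 · 457, so d = 457.
12^1 ≡ 12 (mod 1829)
12^2 ≡ 12^2 = 144 ≡ 144 (mod 1829)
12^4 ≡ 144^2 = 20736 ≡ 617 (mod 1829)
12^8 ≡ 617^2 = 380689 ≡ 257 (mod 1829)
12^16 ≡ 257^2 = 66049 ≡ 205 (mod 1829)
12^32 ≡ 205^2 = 42025 ≡ 1787 (mod 1829)
12^64 ≡ 1787^2 = 3193369 ≡ 1764 (mod 1829)
12^128 ≡ 1764^2 = 3111696 ≡ 567 (mod 1829)
12^256 ≡ 567^2 = 321489 ≡ 1414 (mod 1829)
457 = 256 + 128 + 64 + 8 + 1 in binary powers of 2.
So 12^457 ≡ 1414 · 567 · 1764 · 257 · 12 ≡ 1543 (mod 1829).
Squaring chain: 1543 → 1320; never reaches −1, so base 12 is a Miller–Rabin witness that 1829 is composite.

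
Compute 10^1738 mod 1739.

1231

10^1 ≡ 10 (mod 1739)
10^2 ≡ 10^2 = 100 ≡ 100 (mod 1739)
10^4 ≡ 100^2 = 10000 ≡ 1305 (mod 1739)
10^8 ≡ 1305^2 = 1703025 ≡ 544 (mod 1739)
10^16 ≡ 544^2 = 295936 ≡ 306 (mod 1739)
10^32 ≡ 306^2 = 93636 ≡ 1469 (mod 1739)
10^64 ≡ 1469^2 = 2157961 ≡ 1601 (mod 1739)
10^128 ≡ 1601^2 = 2563201 ≡ 1654 (mod 1739)
10^256 ≡ 1654^2 = 2735716 ≡ 269 (mod 1739)
10^512 ≡ 269^2 = 72361 ≡ 1062 (mod 1739)
10^1024 ≡ 1062^2 = 1127844 ≡ 972 (mod 1739)
1738 = 1024 + 512 + 128 + 64 + 8 + 2 in binary powers of 2.
So 10^1738 ≡ 972 · 1062 · 1654 · 1601 · 544 · 100 ≡ 1231 (mod 1739).
Since 1231 ≠ 1, base 10 is a Fermat witness: 1739 is composite.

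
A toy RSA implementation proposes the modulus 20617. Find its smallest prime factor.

53

20617 is odd.
Digit sum 16, not divisible by 3.
Ends in 7: not divisible by 5.
7: 20617 = 7·2945 + 2
11: 20617 = 11·1874 + 3
13: 20617 = 13·1585 + 12
17: 20617 = 17·1212 + 13
19: 20617 = 19·1085 + 2
23: 20617 = 23·896 + 9
29: 20617 = 29·710 + 27
31: 20617 = 31·665 + 2
37: 20617 = 37·557 + 8
41: 20617 = 41·502 + 35
43: 20617 = 43·479 + 20
47: 20617 = 47·438 + 31
53: 20617 = 53·389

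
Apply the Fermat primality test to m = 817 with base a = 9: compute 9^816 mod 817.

9^1 ≡ 9 (mod 817)
9^2 ≡ 9^2 = 81 ≡ 81 (mod 817)
9^4 ≡ 81^2 = 6561 ≡ 25 (mod 817)
9^8 ≡ 25^2 = 625 ≡ 625 (mod 817)
9^16 ≡ 625^2 = 390625 ≡ 99 (mod 817)
9^32 ≡ 99^2 = 9801 ≡ 814 (mod 817)
9^64 ≡ 814^2 = 662596 ≡ 9 (mod 817)
9^128 ≡ 9^2 = 81 ≡ 81 (mod 817)
9^256 ≡ 81^2 = 6561 ≡ 25 (mod 817)
9^512 ≡ 25^2 = 625 ≡ 625 (mod 817)
816 = 512 + 256 + 32 + 16 in binary powers of 2.
So 9^816 ≡ 625 · 25 · 814 · 99 ≡ 752 (mod 817).
Since 752 ≠ 1, base 9 is a Fermat witness: 817 is composite.

752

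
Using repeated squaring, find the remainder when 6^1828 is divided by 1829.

1823

6^1 ≡ 6 (mod 1829)
6^2 ≡ 6^2 = 36 ≡ 36 (mod 1829)
6^4 ≡ 36^2 = 1296 ≡ 1296 (mod 1829)
6^8 ≡ 1296^2 = 1679616 ≡ 594 (mod 1829)
6^16 ≡ 594^2 = 352836 ≡ 1668 (mod 1829)
6^32 ≡ 1668^2 = 2782224 ≡ 315 (mod 1829)
6^64 ≡ 315^2 = 99225 ≡ 459 (mod 1829)
6^128 ≡ 459^2 = 210681 ≡ 346 (mod 1829)
6^256 ≡ 346^2 = 119716 ≡ 831 (mod 1829)
6^512 ≡ 831^2 = 690561 ≡ 1028 (mod 1829)
6^1024 ≡ 1028^2 = 1056784 ≡ 1451 (mod 1829)
1828 = 1024 + 512 + 256 + 32 + 4 in binary powers of 2.
So 6^1828 ≡ 1451 · 1028 · 831 · 315 · 1296 ≡ 1823 (mod 1829).
Since 1823 ≠ 1, base 6 is a Fermat witness: 1829 is composite.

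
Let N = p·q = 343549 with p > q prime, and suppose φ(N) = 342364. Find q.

503

φ(n) = (p−1)(q−1) = n − (p+q) + 1, so p + q = 343549 − 342364 + 1 = 1186.
p and q are the roots of t² − 1186t + 343549 = 0.
Discriminant: 1186² − 4·343549 = 1406596 − 1374196 = 32400; √32400 = 180.
q = (1186 − 180)/2 = 503, p = (1186 + 180)/2 = 683.
Check: 503 · 683 = 343549.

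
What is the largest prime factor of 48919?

48919 = 13 · 3763
3763 = 53 · 71
71 is prime.
So 48919 = 13 · 53 · 71; the largest prime factor is 71.

71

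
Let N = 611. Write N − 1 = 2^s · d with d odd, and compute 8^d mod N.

307

611 − 1 = 610 = 2^1 · 305, so d = 305.
8^1 ≡ 8 (mod 611)
8^2 ≡ 8^2 = 64 ≡ 64 (mod 611)
8^4 ≡ 64^2 = 4096 ≡ 430 (mod 611)
8^8 ≡ 430^2 = 184900 ≡ 378 (mod 611)
8^16 ≡ 378^2 = 142884 ≡ 521 (mod 611)
8^32 ≡ 521^2 = 271441 ≡ 157 (mod 611)
8^64 ≡ 157^2 = 24649 ≡ 209 (mod 611)
8^128 ≡ 209^2 = 43681 ≡ 300 (mod 611)
8^256 ≡ 300^2 = 90000 ≡ 183 (mod 611)
305 = 256 + 32 + 16 + 1 in binary powers of 2.
So 8^305 ≡ 183 · 157 · 521 · 8 ≡ 307 (mod 611).
Squaring chain: 307; never reaches −1, so base 8 is a Miller–Rabin witness that 611 is composite.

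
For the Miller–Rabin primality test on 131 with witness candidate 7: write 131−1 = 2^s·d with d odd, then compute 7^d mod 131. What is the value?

131 − 1 = 130 = 2^1 · 65, so d = 65.
7^1 ≡ 7 (mod 131)
7^2 ≡ 7^2 = 49 ≡ 49 (mod 131)
7^4 ≡ 49^2 = 2401 ≡ 43 (mod 131)
7^8 ≡ 43^2 = 1849 ≡ 15 (mod 131)
7^16 ≡ 15^2 = 225 ≡ 94 (mod 131)
7^32 ≡ 94^2 = 8836 ≡ 59 (mod 131)
7^64 ≡ 59^2 = 3481 ≡ 75 (mod 131)
65 = 64 + 1 in binary powers of 2.
So 7^65 ≡ 75 · 7 ≡ 1 (mod 131).
Since 7^d ≡ 1 (mod 131), base 7 does not prove 131 composite.

1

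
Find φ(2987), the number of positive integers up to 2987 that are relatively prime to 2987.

Factor: 2987 = 29 · 103.
φ(2987) = (29−1) · (103−1) = 28 · 102 = 2856.

2856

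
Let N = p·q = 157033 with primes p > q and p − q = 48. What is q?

Since p = q + 48, we have 157033 = q(q + 48), so q² + 48q − 157033 = 0.
Discriminant: 48² + 4·157033 = 2304 + 628132 = 630436; √630436 = 794.
q = (−48 + 794)/2 = 373, and p = q + 48 = 421.
Check: 373 · 421 = 157033.

373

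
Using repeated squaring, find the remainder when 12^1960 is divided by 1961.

786

12^1 ≡ 12 (mod 1961)
12^2 ≡ 12^2 = 144 ≡ 144 (mod 1961)
12^4 ≡ 144^2 = 20736 ≡ 1126 (mod 1961)
12^8 ≡ 1126^2 = 1267876 ≡ 1070 (mod 1961)
12^16 ≡ 1070^2 = 1144900 ≡ 1637 (mod 1961)
12^32 ≡ 1637^2 = 2679769 ≡ 1043 (mod 1961)
12^64 ≡ 1043^2 = 1087849 ≡ 1455 (mod 1961)
12^128 ≡ 1455^2 = 2117025 ≡ 1106 (mod 1961)
12^256 ≡ 1106^2 = 1223236 ≡ 1533 (mod 1961)
12^512 ≡ 1533^2 = 2350089 ≡ 811 (mod 1961)
12^1024 ≡ 811^2 = 657721 ≡ 786 (mod 1961)
1960 = 1024 + 512 + 256 + 128 + 32 + 8 in binary powers of 2.
So 12^1960 ≡ 786 · 811 · 1533 · 1106 · 1043 · 1070 ≡ 786 (mod 1961).
Since 786 ≠ 1, base 12 is a Fermat witness: 1961 is composite.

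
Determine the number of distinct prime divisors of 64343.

2

64343 = 37^2 · 47
64343 = 37^2 · 47, which has 2 distinct prime factors.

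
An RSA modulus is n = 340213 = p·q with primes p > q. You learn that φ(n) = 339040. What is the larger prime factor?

φ(n) = (p−1)(q−1) = n − (p+q) + 1, so p + q = 340213 − 339040 + 1 = 1174.
p and q are the roots of t² − 1174t + 340213 = 0.
Discriminant: 1174² − 4·340213 = 1378276 − 1360852 = 17424; √17424 = 132.
q = (1174 − 132)/2 = 521, p = (1174 + 132)/2 = 653.
Check: 521 · 653 = 340213.

653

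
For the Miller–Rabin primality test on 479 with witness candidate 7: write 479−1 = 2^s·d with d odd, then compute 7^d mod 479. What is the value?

479 − 1 = 478 = 2^1 · 239, so d = 239.
7^1 ≡ 7 (mod 479)
7^2 ≡ 7^2 = 49 ≡ 49 (mod 479)
7^4 ≡ 49^2 = 2401 ≡ 6 (mod 479)
7^8 ≡ 6^2 = 36 ≡ 36 (mod 479)
7^16 ≡ 36^2 = 1296 ≡ 338 (mod 479)
7^32 ≡ 338^2 = 114244 ≡ 242 (mod 479)
7^64 ≡ 242^2 = 58564 ≡ 126 (mod 479)
7^128 ≡ 126^2 = 15876 ≡ 69 (mod 479)
239 = 128 + 64 + 32 + 8 + 4 + 2 + 1 in binary powers of 2.
So 7^239 ≡ 69 · 126 · 242 · 36 · 6 · 49 · 7 ≡ 1 (mod 479).
Since 7^d ≡ 1 (mod 479), base 7 does not prove 479 composite.

1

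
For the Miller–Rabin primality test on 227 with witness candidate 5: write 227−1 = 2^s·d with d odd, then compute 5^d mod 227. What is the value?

226

227 − 1 = 226 = 2^1 · 113, so d = 113.
5^1 ≡ 5 (mod 227)
5^2 ≡ 5^2 = 25 ≡ 25 (mod 227)
5^4 ≡ 25^2 = 625 ≡ 171 (mod 227)
5^8 ≡ 171^2 = 29241 ≡ 185 (mod 227)
5^16 ≡ 185^2 = 34225 ≡ 175 (mod 227)
5^32 ≡ 175^2 = 30625 ≡ 207 (mod 227)
5^64 ≡ 207^2 = 42849 ≡ 173 (mod 227)
113 = 64 + 32 + 16 + 1 in binary powers of 2.
So 5^113 ≡ 173 · 207 · 175 · 5 ≡ 226 (mod 227).
Since 5^d ≡ 226 (mod 227), base 5 does not prove 227 composite.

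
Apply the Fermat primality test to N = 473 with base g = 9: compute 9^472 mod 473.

444

9^1 ≡ 9 (mod 473)
9^2 ≡ 9^2 = 81 ≡ 81 (mod 473)
9^4 ≡ 81^2 = 6561 ≡ 412 (mod 473)
9^8 ≡ 412^2 = 169744 ≡ 410 (mod 473)
9^16 ≡ 410^2 = 168100 ≡ 185 (mod 473)
9^32 ≡ 185^2 = 34225 ≡ 169 (mod 473)
9^64 ≡ 169^2 = 28561 ≡ 181 (mod 473)
9^128 ≡ 181^2 = 32761 ≡ 124 (mod 473)
9^256 ≡ 124^2 = 15376 ≡ 240 (mod 473)
472 = 256 + 128 + 64 + 16 + 8 in binary powers of 2.
So 9^472 ≡ 240 · 124 · 181 · 185 · 410 ≡ 444 (mod 473).
Since 444 ≠ 1, base 9 is a Fermat witness: 473 is composite.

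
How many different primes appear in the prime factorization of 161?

161 = 7 · 23
161 = 7 · 23, which has 2 distinct prime factors.

2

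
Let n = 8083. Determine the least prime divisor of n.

59

8083 is odd.
Digit sum 19, not divisible by 3.
Ends in 3: not divisible by 5.
7: 8083 = 7·1154 + 5
11: 8083 = 11·734 + 9
13: 8083 = 13·621 + 10
17: 8083 = 17·475 + 8
19: 8083 = 19·425 + 8
23: 8083 = 23·351 + 10
29: 8083 = 29·278 + 21
31: 8083 = 31·260 + 23
37: 8083 = 37·218 + 17
41: 8083 = 41·197 + 6
43: 8083 = 43·187 + 42
47: 8083 = 47·171 + 46
53: 8083 = 53·152 + 27
59: 8083 = 59·137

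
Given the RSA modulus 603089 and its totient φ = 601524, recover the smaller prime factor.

φ(n) = (p−1)(q−1) = n − (p+q) + 1, so p + q = 603089 − 601524 + 1 = 1566.
p and q are the roots of t² − 1566t + 603089 = 0.
Discriminant: 1566² − 4·603089 = 2452356 − 2412356 = 40000; √40000 = 200.
q = (1566 − 200)/2 = 683, p = (1566 + 200)/2 = 883.
Check: 683 · 883 = 603089.

683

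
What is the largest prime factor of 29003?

97

29003 = 13 · 2231
2231 = 23 · 97
97 is prime.
So 29003 = 13 · 23 · 97; the largest prime factor is 97.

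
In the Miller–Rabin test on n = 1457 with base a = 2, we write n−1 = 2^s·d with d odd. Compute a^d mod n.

870

1457 − 1 = 1456 = 2^4 · 91, so d = 91.
2^1 ≡ 2 (mod 1457)
2^2 ≡ 2^2 = 4 ≡ 4 (mod 1457)
2^4 ≡ 4^2 = 16 ≡ 16 (mod 1457)
2^8 ≡ 16^2 = 256 ≡ 256 (mod 1457)
2^16 ≡ 256^2 = 65536 ≡ 1428 (mod 1457)
2^32 ≡ 1428^2 = 2039184 ≡ 841 (mod 1457)
2^64 ≡ 841^2 = 707281 ≡ 636 (mod 1457)
91 = 64 + 16 + 8 + 2 + 1 in binary powers of 2.
So 2^91 ≡ 636 · 1428 · 256 · 4 · 2 ≡ 870 (mod 1457).
Squaring chain: 870 → 717 → 1225 → 1372; never reaches −1, so base 2 is a Miller–Rabin witness that 1457 is composite.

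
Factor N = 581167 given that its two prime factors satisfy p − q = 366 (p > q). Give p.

Since p = q + 366, we have 581167 = q(q + 366), so q² + 366q − 581167 = 0.
Discriminant: 366² + 4·581167 = 133956 + 2324668 = 2458624; √2458624 = 1568.
q = (−366 + 1568)/2 = 601, and p = q + 366 = 967.
Check: 601 · 967 = 581167.

967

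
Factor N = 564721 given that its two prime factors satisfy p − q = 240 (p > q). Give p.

Since p = q + 240, we have 564721 = q(q + 240), so q² + 240q − 564721 = 0.
Discriminant: 240² + 4·564721 = 57600 + 2258884 = 2316484; √2316484 = 1522.
q = (−240 + 1522)/2 = 641, and p = q + 240 = 881.
Check: 641 · 881 = 564721.

881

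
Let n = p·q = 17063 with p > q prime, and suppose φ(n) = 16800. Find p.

151

φ(n) = (p−1)(q−1) = n − (p+q) + 1, so p + q = 17063 − 16800 + 1 = 264.
p and q are the roots of t² − 264t + 17063 = 0.
Discriminant: 264² − 4·17063 = 69696 − 68252 = 1444; √1444 = 38.
q = (264 − 38)/2 = 113, p = (264 + 38)/2 = 151.
Check: 113 · 151 = 17063.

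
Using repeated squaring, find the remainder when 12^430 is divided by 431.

1

12^1 ≡ 12 (mod 431)
12^2 ≡ 12^2 = 144 ≡ 144 (mod 431)
12^4 ≡ 144^2 = 20736 ≡ 48 (mod 431)
12^8 ≡ 48^2 = 2304 ≡ 149 (mod 431)
12^16 ≡ 149^2 = 22201 ≡ 220 (mod 431)
12^32 ≡ 220^2 = 48400 ≡ 128 (mod 431)
12^64 ≡ 128^2 = 16384 ≡ 6 (mod 431)
12^128 ≡ 6^2 = 36 ≡ 36 (mod 431)
12^256 ≡ 36^2 = 1296 ≡ 3 (mod 431)
430 = 256 + 128 + 32 + 8 + 4 + 2 in binary powers of 2.
So 12^430 ≡ 3 · 36 · 128 · 149 · 48 · 144 ≡ 1 (mod 431).
Since the result is 1, base 12 gives no evidence that 431 is composite.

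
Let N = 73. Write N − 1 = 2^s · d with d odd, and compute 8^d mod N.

1

73 − 1 = 72 = 2^3 · 9, so d = 9.
8^1 ≡ 8 (mod 73)
8^2 ≡ 8^2 = 64 ≡ 64 (mod 73)
8^4 ≡ 64^2 = 4096 ≡ 8 (mod 73)
8^8 ≡ 8^2 = 64 ≡ 64 (mod 73)
9 = 8 + 1 in binary powers of 2.
So 8^9 ≡ 64 · 8 ≡ 1 (mod 73).
Since 8^d ≡ 1 (mod 73), base 8 does not prove 73 composite.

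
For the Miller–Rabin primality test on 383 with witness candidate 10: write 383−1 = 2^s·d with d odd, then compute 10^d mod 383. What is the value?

383 − 1 = 382 = 2^1 · 191, so d = 191.
10^1 ≡ 10 (mod 383)
10^2 ≡ 10^2 = 100 ≡ 100 (mod 383)
10^4 ≡ 100^2 = 10000 ≡ 42 (mod 383)
10^8 ≡ 42^2 = 1764 ≡ 232 (mod 383)
10^16 ≡ 232^2 = 53824 ≡ 204 (mod 383)
10^32 ≡ 204^2 = 41616 ≡ 252 (mod 383)
10^64 ≡ 252^2 = 63504 ≡ 309 (mod 383)
10^128 ≡ 309^2 = 95481 ≡ 114 (mod 383)
191 = 128 + 32 + 16 + 8 + 4 + 2 + 1 in binary powers of 2.
So 10^191 ≡ 114 · 252 · 204 · 232 · 42 · 100 · 10 ≡ 382 (mod 383).
Since 10^d ≡ 382 (mod 383), base 10 does not prove 383 composite.

382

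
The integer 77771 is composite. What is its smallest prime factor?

83

77771 is odd.
Digit sum 29, not divisible by 3.
Ends in 1: not divisible by 5.
7: 77771 = 7·11110 + 1
11: 77771 = 11·7070 + 1
13: 77771 = 13·5982 + 5
17: 77771 = 17·4574 + 13
19: 77771 = 19·4093 + 4
23: 77771 = 23·3381 + 8
29: 77771 = 29·2681 + 22
31: 77771 = 31·2508 + 23
37: 77771 = 37·2101 + 34
41: 77771 = 41·1896 + 35
43: 77771 = 43·1808 + 27
47: 77771 = 47·1654 + 33
53: 77771 = 53·1467 + 20
59: 77771 = 59·1318 + 9
61: 77771 = 61·1274 + 57
67: 77771 = 67·1160 + 51
71: 77771 = 71·1095 + 26
73: 77771 = 73·1065 + 26
79: 77771 = 79·984 + 35
83: 77771 = 83·937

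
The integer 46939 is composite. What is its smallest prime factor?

73

46939 is odd.
Digit sum 31, not divisible by 3.
Ends in 9: not divisible by 5.
7: 46939 = 7·6705 + 4
11: 46939 = 11·4267 + 2
13: 46939 = 13·3610 + 9
17: 46939 = 17·2761 + 2
19: 46939 = 19·2470 + 9
23: 46939 = 23·2040 + 19
29: 46939 = 29·1618 + 17
31: 46939 = 31·1514 + 5
37: 46939 = 37·1268 + 23
41: 46939 = 41·1144 + 35
43: 46939 = 43·1091 + 26
47: 46939 = 47·998 + 33
53: 46939 = 53·885 + 34
59: 46939 = 59·795 + 34
61: 46939 = 61·769 + 30
67: 46939 = 67·700 + 39
71: 46939 = 71·661 + 8
73: 46939 = 73·643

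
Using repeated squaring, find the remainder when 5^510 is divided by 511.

295

5^1 ≡ 5 (mod 511)
5^2 ≡ 5^2 = 25 ≡ 25 (mod 511)
5^4 ≡ 25^2 = 625 ≡ 114 (mod 511)
5^8 ≡ 114^2 = 12996 ≡ 221 (mod 511)
5^16 ≡ 221^2 = 48841 ≡ 296 (mod 511)
5^32 ≡ 296^2 = 87616 ≡ 235 (mod 511)
5^64 ≡ 235^2 = 55225 ≡ 37 (mod 511)
5^128 ≡ 37^2 = 1369 ≡ 347 (mod 511)
5^256 ≡ 347^2 = 120409 ≡ 324 (mod 511)
510 = 256 + 128 + 64 + 32 + 16 + 8 + 4 + 2 in binary powers of 2.
So 5^510 ≡ 324 · 347 · 37 · 235 · 296 · 221 · 114 · 25 ≡ 295 (mod 511).
Since 295 ≠ 1, base 5 is a Fermat witness: 511 is composite.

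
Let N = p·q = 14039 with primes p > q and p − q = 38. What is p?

Since p = q + 38, we have 14039 = q(q + 38), so q² + 38q − 14039 = 0.
Discriminant: 38² + 4·14039 = 1444 + 56156 = 57600; √57600 = 240.
q = (−38 + 240)/2 = 101, and p = q + 38 = 139.
Check: 101 · 139 = 14039.

139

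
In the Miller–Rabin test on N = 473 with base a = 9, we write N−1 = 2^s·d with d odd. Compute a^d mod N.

203

473 − 1 = 472 = 2^3 · 59, so d = 59.
9^1 ≡ 9 (mod 473)
9^2 ≡ 9^2 = 81 ≡ 81 (mod 473)
9^4 ≡ 81^2 = 6561 ≡ 412 (mod 473)
9^8 ≡ 412^2 = 169744 ≡ 410 (mod 473)
9^16 ≡ 410^2 = 168100 ≡ 185 (mod 473)
9^32 ≡ 185^2 = 34225 ≡ 169 (mod 473)
59 = 32 + 16 + 8 + 2 + 1 in binary powers of 2.
So 9^59 ≡ 169 · 185 · 410 · 81 · 9 ≡ 203 (mod 473).
Squaring chain: 203 → 58 → 53; never reaches −1, so base 9 is a Miller–Rabin witness that 473 is composite.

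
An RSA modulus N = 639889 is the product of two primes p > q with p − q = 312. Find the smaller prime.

Since p = q + 312, we have 639889 = q(q + 312), so q² + 312q − 639889 = 0.
Discriminant: 312² + 4·639889 = 97344 + 2559556 = 2656900; √2656900 = 1630.
q = (−312 + 1630)/2 = 659, and p = q + 312 = 971.
Check: 659 · 971 = 639889.

659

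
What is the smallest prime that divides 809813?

809813 is odd.
Digit sum 29, not divisible by 3.
Ends in 3: not divisible by 5.
7: 809813 = 7·115687 + 4
11: 809813 = 11·73619 + 4
13: 809813 = 13·62293 + 4
17: 809813 = 17·47636 + 1
19: 809813 = 19·42621 + 14
23: 809813 = 23·35209 + 6
29: 809813 = 29·27924 + 17
31: 809813 = 31·26123

31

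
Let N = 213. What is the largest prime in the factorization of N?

71

213 = 3 · 71
71 is prime.
So 213 = 3 · 71; the largest prime factor is 71.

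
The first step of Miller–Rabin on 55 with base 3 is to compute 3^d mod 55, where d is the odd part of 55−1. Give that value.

55 − 1 = 54 = 2^1 · 27, so d = 27.
3^1 ≡ 3 (mod 55)
3^2 ≡ 3^2 = 9 ≡ 9 (mod 55)
3^4 ≡ 9^2 = 81 ≡ 26 (mod 55)
3^8 ≡ 26^2 = 676 ≡ 16 (mod 55)
3^16 ≡ 16^2 = 256 ≡ 36 (mod 55)
27 = 16 + 8 + 2 + 1 in binary powers of 2.
So 3^27 ≡ 36 · 16 · 9 · 3 ≡ 42 (mod 55).
Squaring chain: 42; never reaches −1, so base 3 is a Miller–Rabin witness that 55 is composite.

42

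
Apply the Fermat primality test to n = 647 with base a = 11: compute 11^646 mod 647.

11^1 ≡ 11 (mod 647)
11^2 ≡ 11^2 = 121 ≡ 121 (mod 647)
11^4 ≡ 121^2 = 14641 ≡ 407 (mod 647)
11^8 ≡ 407^2 = 165649 ≡ 17 (mod 647)
11^16 ≡ 17^2 = 289 ≡ 289 (mod 647)
11^32 ≡ 289^2 = 83521 ≡ 58 (mod 647)
11^64 ≡ 58^2 = 3364 ≡ 129 (mod 647)
11^128 ≡ 129^2 = 16641 ≡ 466 (mod 647)
11^256 ≡ 466^2 = 217156 ≡ 411 (mod 647)
11^512 ≡ 411^2 = 168921 ≡ 54 (mod 647)
646 = 512 + 128 + 4 + 2 in binary powers of 2.
So 11^646 ≡ 54 · 466 · 407 · 121 ≡ 1 (mod 647).
Since the result is 1, base 11 gives no evidence that 647 is composite.

1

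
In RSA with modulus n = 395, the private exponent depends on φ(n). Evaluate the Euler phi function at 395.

312

Factor: 395 = 5 · 79.
φ(395) = (5−1) · (79−1) = 4 · 78 = 312.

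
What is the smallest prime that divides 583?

11

583 is odd.
Digit sum 16, not divisible by 3.
Ends in 3: not divisible by 5.
7: 583 = 7·83 + 2
11: 583 = 11·53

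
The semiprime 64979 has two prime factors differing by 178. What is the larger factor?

Since p = q + 178, we have 64979 = q(q + 178), so q² + 178q − 64979 = 0.
Discriminant: 178² + 4·64979 = 31684 + 259916 = 291600; √291600 = 540.
q = (−178 + 540)/2 = 181, and p = q + 178 = 359.
Check: 181 · 359 = 64979.

359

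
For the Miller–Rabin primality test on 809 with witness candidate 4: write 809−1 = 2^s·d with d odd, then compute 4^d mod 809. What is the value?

809 − 1 = 808 = 2^3 · 101, so d = 101.
4^1 ≡ 4 (mod 809)
4^2 ≡ 4^2 = 16 ≡ 16 (mod 809)
4^4 ≡ 16^2 = 256 ≡ 256 (mod 809)
4^8 ≡ 256^2 = 65536 ≡ 7 (mod 809)
4^16 ≡ 7^2 = 49 ≡ 49 (mod 809)
4^32 ≡ 49^2 = 2401 ≡ 783 (mod 809)
4^64 ≡ 783^2 = 613089 ≡ 676 (mod 809)
101 = 64 + 32 + 4 + 1 in binary powers of 2.
So 4^101 ≡ 676 · 783 · 256 · 4 ≡ 808 (mod 809).
Since 4^d ≡ 808 (mod 809), base 4 does not prove 809 composite.

808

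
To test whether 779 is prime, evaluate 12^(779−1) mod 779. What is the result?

12^1 ≡ 12 (mod 779)
12^2 ≡ 12^2 = 144 ≡ 144 (mod 779)
12^4 ≡ 144^2 = 20736 ≡ 482 (mod 779)
12^8 ≡ 482^2 = 232324 ≡ 182 (mod 779)
12^16 ≡ 182^2 = 33124 ≡ 406 (mod 779)
12^32 ≡ 406^2 = 164836 ≡ 467 (mod 779)
12^64 ≡ 467^2 = 218089 ≡ 748 (mod 779)
12^128 ≡ 748^2 = 559504 ≡ 182 (mod 779)
12^256 ≡ 182^2 = 33124 ≡ 406 (mod 779)
12^512 ≡ 406^2 = 164836 ≡ 467 (mod 779)
778 = 512 + 256 + 8 + 2 in binary powers of 2.
So 12^778 ≡ 467 · 406 · 182 · 144 ≡ 121 (mod 779).
Since 121 ≠ 1, base 12 is a Fermat witness: 779 is composite.

121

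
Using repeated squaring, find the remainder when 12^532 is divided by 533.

66

12^1 ≡ 12 (mod 533)
12^2 ≡ 12^2 = 144 ≡ 144 (mod 533)
12^4 ≡ 144^2 = 20736 ≡ 482 (mod 533)
12^8 ≡ 482^2 = 232324 ≡ 469 (mod 533)
12^16 ≡ 469^2 = 219961 ≡ 365 (mod 533)
12^32 ≡ 365^2 = 133225 ≡ 508 (mod 533)
12^64 ≡ 508^2 = 258064 ≡ 92 (mod 533)
12^128 ≡ 92^2 = 8464 ≡ 469 (mod 533)
12^256 ≡ 469^2 = 219961 ≡ 365 (mod 533)
12^512 ≡ 365^2 = 133225 ≡ 508 (mod 533)
532 = 512 + 16 + 4 in binary powers of 2.
So 12^532 ≡ 508 · 365 · 482 ≡ 66 (mod 533).
Since 66 ≠ 1, base 12 is a Fermat witness: 533 is composite.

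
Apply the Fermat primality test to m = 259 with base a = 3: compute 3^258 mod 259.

3^1 ≡ 3 (mod 259)
3^2 ≡ 3^2 = 9 ≡ 9 (mod 259)
3^4 ≡ 9^2 = 81 ≡ 81 (mod 259)
3^8 ≡ 81^2 = 6561 ≡ 86 (mod 259)
3^16 ≡ 86^2 = 7396 ≡ 144 (mod 259)
3^32 ≡ 144^2 = 20736 ≡ 16 (mod 259)
3^64 ≡ 16^2 = 256 ≡ 256 (mod 259)
3^128 ≡ 256^2 = 65536 ≡ 9 (mod 259)
3^256 ≡ 9^2 = 81 ≡ 81 (mod 259)
258 = 256 + 2 in binary powers of 2.
So 3^258 ≡ 81 · 9 ≡ 211 (mod 259).
Since 211 ≠ 1, base 3 is a Fermat witness: 259 is composite.

211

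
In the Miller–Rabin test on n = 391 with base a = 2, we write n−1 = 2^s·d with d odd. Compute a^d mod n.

348

391 − 1 = 390 = 2^1 · 195, so d = 195.
2^1 ≡ 2 (mod 391)
2^2 ≡ 2^2 = 4 ≡ 4 (mod 391)
2^4 ≡ 4^2 = 16 ≡ 16 (mod 391)
2^8 ≡ 16^2 = 256 ≡ 256 (mod 391)
2^16 ≡ 256^2 = 65536 ≡ 239 (mod 391)
2^32 ≡ 239^2 = 57121 ≡ 35 (mod 391)
2^64 ≡ 35^2 = 1225 ≡ 52 (mod 391)
2^128 ≡ 52^2 = 2704 ≡ 358 (mod 391)
195 = 128 + 64 + 2 + 1 in binary powers of 2.
So 2^195 ≡ 358 · 52 · 4 · 2 ≡ 348 (mod 391).
Squaring chain: 348; never reaches −1, so base 2 is a Miller–Rabin witness that 391 is composite.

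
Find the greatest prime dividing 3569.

3569 = 43 · 83
83 is prime.
So 3569 = 43 · 83; the largest prime factor is 83.

83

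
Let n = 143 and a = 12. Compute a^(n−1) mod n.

1

12^1 ≡ 12 (mod 143)
12^2 ≡ 12^2 = 144 ≡ 1 (mod 143)
12^4 ≡ 1^2 = 1 ≡ 1 (mod 143)
12^8 ≡ 1^2 = 1 ≡ 1 (mod 143)
12^16 ≡ 1^2 = 1 ≡ 1 (mod 143)
12^32 ≡ 1^2 = 1 ≡ 1 (mod 143)
12^64 ≡ 1^2 = 1 ≡ 1 (mod 143)
12^128 ≡ 1^2 = 1 ≡ 1 (mod 143)
142 = 128 + 8 + 4 + 2 in binary powers of 2.
So 12^142 ≡ 1 · 1 · 1 · 1 ≡ 1 (mod 143).
Since the result is 1, base 12 gives no evidence that 143 is composite.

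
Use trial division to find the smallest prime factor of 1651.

1651 is odd.
Digit sum 13, not divisible by 3.
Ends in 1: not divisible by 5.
7: 1651 = 7·235 + 6
11: 1651 = 11·150 + 1
13: 1651 = 13·127

13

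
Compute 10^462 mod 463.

10^1 ≡ 10 (mod 463)
10^2 ≡ 10^2 = 100 ≡ 100 (mod 463)
10^4 ≡ 100^2 = 10000 ≡ 277 (mod 463)
10^8 ≡ 277^2 = 76729 ≡ 334 (mod 463)
10^16 ≡ 334^2 = 111556 ≡ 436 (mod 463)
10^32 ≡ 436^2 = 190096 ≡ 266 (mod 463)
10^64 ≡ 266^2 = 70756 ≡ 380 (mod 463)
10^128 ≡ 380^2 = 144400 ≡ 407 (mod 463)
10^256 ≡ 407^2 = 165649 ≡ 358 (mod 463)
462 = 256 + 128 + 64 + 8 + 4 + 2 in binary powers of 2.
So 10^462 ≡ 358 · 407 · 380 · 334 · 277 · 100 ≡ 1 (mod 463).
Since the result is 1, base 10 gives no evidence that 463 is composite.

1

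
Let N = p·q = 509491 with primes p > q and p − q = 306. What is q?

Since p = q + 306, we have 509491 = q(q + 306), so q² + 306q − 509491 = 0.
Discriminant: 306² + 4·509491 = 93636 + 2037964 = 2131600; √2131600 = 1460.
q = (−306 + 1460)/2 = 577, and p = q + 306 = 883.
Check: 577 · 883 = 509491.

577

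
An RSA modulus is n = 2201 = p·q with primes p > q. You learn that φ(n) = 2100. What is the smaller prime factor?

31

φ(n) = (p−1)(q−1) = n − (p+q) + 1, so p + q = 2201 − 2100 + 1 = 102.
p and q are the roots of t² − 102t + 2201 = 0.
Discriminant: 102² − 4·2201 = 10404 − 8804 = 1600; √1600 = 40.
q = (102 − 40)/2 = 31, p = (102 + 40)/2 = 71.
Check: 31 · 71 = 2201.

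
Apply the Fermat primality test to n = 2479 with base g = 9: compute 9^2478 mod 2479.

729

9^1 ≡ 9 (mod 2479)
9^2 ≡ 9^2 = 81 ≡ 81 (mod 2479)
9^4 ≡ 81^2 = 6561 ≡ 1603 (mod 2479)
9^8 ≡ 1603^2 = 2569609 ≡ 1365 (mod 2479)
9^16 ≡ 1365^2 = 1863225 ≡ 1496 (mod 2479)
9^32 ≡ 1496^2 = 2238016 ≡ 1958 (mod 2479)
9^64 ≡ 1958^2 = 3833764 ≡ 1230 (mod 2479)
9^128 ≡ 1230^2 = 1512900 ≡ 710 (mod 2479)
9^256 ≡ 710^2 = 504100 ≡ 863 (mod 2479)
9^512 ≡ 863^2 = 744769 ≡ 1069 (mod 2479)
9^1024 ≡ 1069^2 = 1142761 ≡ 2421 (mod 2479)
9^2048 ≡ 2421^2 = 5861241 ≡ 885 (mod 2479)
2478 = 2048 + 256 + 128 + 32 + 8 + 4 + 2 in binary powers of 2.
So 9^2478 ≡ 885 · 863 · 710 · 1958 · 1365 · 1603 · 81 ≡ 729 (mod 2479).
Since 729 ≠ 1, base 9 is a Fermat witness: 2479 is composite.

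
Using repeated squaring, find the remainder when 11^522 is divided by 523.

1

11^1 ≡ 11 (mod 523)
11^2 ≡ 11^2 = 121 ≡ 121 (mod 523)
11^4 ≡ 121^2 = 14641 ≡ 520 (mod 523)
11^8 ≡ 520^2 = 270400 ≡ 9 (mod 523)
11^16 ≡ 9^2 = 81 ≡ 81 (mod 523)
11^32 ≡ 81^2 = 6561 ≡ 285 (mod 523)
11^64 ≡ 285^2 = 81225 ≡ 160 (mod 523)
11^128 ≡ 160^2 = 25600 ≡ 496 (mod 523)
11^256 ≡ 496^2 = 246016 ≡ 206 (mod 523)
11^512 ≡ 206^2 = 42436 ≡ 73 (mod 523)
522 = 512 + 8 + 2 in binary powers of 2.
So 11^522 ≡ 73 · 9 · 121 ≡ 1 (mod 523).
Since the result is 1, base 11 gives no evidence that 523 is composite.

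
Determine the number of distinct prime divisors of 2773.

2

2773 = 47 · 59
2773 = 47 · 59, which has 2 distinct prime factors.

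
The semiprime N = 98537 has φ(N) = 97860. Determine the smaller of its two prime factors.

211

φ(n) = (p−1)(q−1) = n − (p+q) + 1, so p + q = 98537 − 97860 + 1 = 678.
p and q are the roots of t² − 678t + 98537 = 0.
Discriminant: 678² − 4·98537 = 459684 − 394148 = 65536; √65536 = 256.
q = (678 − 256)/2 = 211, p = (678 + 256)/2 = 467.
Check: 211 · 467 = 98537.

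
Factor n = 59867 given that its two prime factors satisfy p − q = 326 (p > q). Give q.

Since p = q + 326, we have 59867 = q(q + 326), so q² + 326q − 59867 = 0.
Discriminant: 326² + 4·59867 = 106276 + 239468 = 345744; √345744 = 588.
q = (−326 + 588)/2 = 131, and p = q + 326 = 457.
Check: 131 · 457 = 59867.

131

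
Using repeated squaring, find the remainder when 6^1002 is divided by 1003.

134

6^1 ≡ 6 (mod 1003)
6^2 ≡ 6^2 = 36 ≡ 36 (mod 1003)
6^4 ≡ 36^2 = 1296 ≡ 293 (mod 1003)
6^8 ≡ 293^2 = 85849 ≡ 594 (mod 1003)
6^16 ≡ 594^2 = 352836 ≡ 783 (mod 1003)
6^32 ≡ 783^2 = 613089 ≡ 256 (mod 1003)
6^64 ≡ 256^2 = 65536 ≡ 341 (mod 1003)
6^128 ≡ 341^2 = 116281 ≡ 936 (mod 1003)
6^256 ≡ 936^2 = 876096 ≡ 477 (mod 1003)
6^512 ≡ 477^2 = 227529 ≡ 851 (mod 1003)
1002 = 512 + 256 + 128 + 64 + 32 + 8 + 2 in binary powers of 2.
So 6^1002 ≡ 851 · 477 · 936 · 341 · 256 · 594 · 36 ≡ 134 (mod 1003).
Since 134 ≠ 1, base 6 is a Fermat witness: 1003 is composite.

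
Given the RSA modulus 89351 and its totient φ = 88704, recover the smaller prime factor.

φ(n) = (p−1)(q−1) = n − (p+q) + 1, so p + q = 89351 − 88704 + 1 = 648.
p and q are the roots of t² − 648t + 89351 = 0.
Discriminant: 648² − 4·89351 = 419904 − 357404 = 62500; √62500 = 250.
q = (648 − 250)/2 = 199, p = (648 + 250)/2 = 449.
Check: 199 · 449 = 89351.

199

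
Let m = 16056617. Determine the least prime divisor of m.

16056617 is odd.
Digit sum 32, not divisible by 3.
Ends in 7: not divisible by 5.
7: 16056617 = 7·2293802 + 3
11: 16056617 = 11·1459692 + 5
13: 16056617 = 13·1235124 + 5
17: 16056617 = 17·944506 + 15
19: 16056617 = 19·845085 + 2
23: 16056617 = 23·698113 + 18
29: 16056617 = 29·553676 + 13
31: 16056617 = 31·517955 + 12
37: 16056617 = 37·433962 + 23
41: 16056617 = 41·391624 + 33
43: 16056617 = 43·373409 + 30
47: 16056617 = 47·341630 + 7
53: 16056617 = 53·302955 + 2
59: 16056617 = 59·272146 + 3
61: 16056617 = 61·263223 + 14
67: 16056617 = 67·239651

67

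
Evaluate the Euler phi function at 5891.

Factor: 5891 = 43 · 137.
φ(5891) = (43−1) · (137−1) = 42 · 136 = 5712.

5712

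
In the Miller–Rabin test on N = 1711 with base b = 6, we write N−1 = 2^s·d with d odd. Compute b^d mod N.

1711 − 1 = 1710 = 2^1 · 855, so d = 855.
6^1 ≡ 6 (mod 1711)
6^2 ≡ 6^2 = 36 ≡ 36 (mod 1711)
6^4 ≡ 36^2 = 1296 ≡ 1296 (mod 1711)
6^8 ≡ 1296^2 = 1679616 ≡ 1125 (mod 1711)
6^16 ≡ 1125^2 = 1265625 ≡ 1196 (mod 1711)
6^32 ≡ 1196^2 = 1430416 ≡ 20 (mod 1711)
6^64 ≡ 20^2 = 400 ≡ 400 (mod 1711)
6^128 ≡ 400^2 = 160000 ≡ 877 (mod 1711)
6^256 ≡ 877^2 = 769129 ≡ 890 (mod 1711)
6^512 ≡ 890^2 = 792100 ≡ 1618 (mod 1711)
855 = 512 + 256 + 64 + 16 + 4 + 2 + 1 in binary powers of 2.
So 6^855 ≡ 1618 · 890 · 400 · 1196 · 1296 · 36 · 6 ≡ 760 (mod 1711).
Squaring chain: 760; never reaches −1, so base 6 is a Miller–Rabin witness that 1711 is composite.

760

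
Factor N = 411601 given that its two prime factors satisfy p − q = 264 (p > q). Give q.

523

Since p = q + 264, we have 411601 = q(q + 264), so q² + 264q − 411601 = 0.
Discriminant: 264² + 4·411601 = 69696 + 1646404 = 1716100; √1716100 = 1310.
q = (−264 + 1310)/2 = 523, and p = q + 264 = 787.
Check: 523 · 787 = 411601.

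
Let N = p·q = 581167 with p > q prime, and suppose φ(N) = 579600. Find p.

967

φ(n) = (p−1)(q−1) = n − (p+q) + 1, so p + q = 581167 − 579600 + 1 = 1568.
p and q are the roots of t² − 1568t + 581167 = 0.
Discriminant: 1568² − 4·581167 = 2458624 − 2324668 = 133956; √133956 = 366.
q = (1568 − 366)/2 = 601, p = (1568 + 366)/2 = 967.
Check: 601 · 967 = 581167.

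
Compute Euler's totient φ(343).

Factor: 343 = 7^3.
φ(343) = 7^2·(7−1) = 294.

294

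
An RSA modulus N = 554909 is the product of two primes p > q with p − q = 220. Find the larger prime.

Since p = q + 220, we have 554909 = q(q + 220), so q² + 220q − 554909 = 0.
Discriminant: 220² + 4·554909 = 48400 + 2219636 = 2268036; √2268036 = 1506.
q = (−220 + 1506)/2 = 643, and p = q + 220 = 863.
Check: 643 · 863 = 554909.

863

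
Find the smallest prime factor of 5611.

5611 is odd.
Digit sum 13, not divisible by 3.
Ends in 1: not divisible by 5.
7: 5611 = 7·801 + 4
11: 5611 = 11·510 + 1
13: 5611 = 13·431 + 8
17: 5611 = 17·330 + 1
19: 5611 = 19·295 + 6
23: 5611 = 23·243 + 22
29: 5611 = 29·193 + 14
31: 5611 = 31·181

31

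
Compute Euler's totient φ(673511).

Factor: 673511 = 37 · 109 · 167.
φ(673511) = (37−1) · (109−1) · (167−1) = 36 · 108 · 166 = 645408.

645408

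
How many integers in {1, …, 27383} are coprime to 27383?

27048

Factor: 27383 = 139 · 197.
φ(27383) = (139−1) · (197−1) = 138 · 196 = 27048.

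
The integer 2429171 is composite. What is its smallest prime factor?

79

2429171 is odd.
Digit sum 26, not divisible by 3.
Ends in 1: not divisible by 5.
7: 2429171 = 7·347024 + 3
11: 2429171 = 11·220833 + 8
13: 2429171 = 13·186859 + 4
17: 2429171 = 17·142892 + 7
19: 2429171 = 19·127851 + 2
23: 2429171 = 23·105616 + 3
29: 2429171 = 29·83764 + 15
31: 2429171 = 31·78360 + 11
37: 2429171 = 37·65653 + 10
41: 2429171 = 41·59248 + 3
43: 2429171 = 43·56492 + 15
47: 2429171 = 47·51684 + 23
53: 2429171 = 53·45833 + 22
59: 2429171 = 59·41172 + 23
61: 2429171 = 61·39822 + 29
67: 2429171 = 67·36256 + 19
71: 2429171 = 71·34213 + 48
73: 2429171 = 73·33276 + 23
79: 2429171 = 79·30749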